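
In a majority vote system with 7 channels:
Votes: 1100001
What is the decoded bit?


Ones: 3 out of 7
Threshold: 4

0 (3/7 voted 1)


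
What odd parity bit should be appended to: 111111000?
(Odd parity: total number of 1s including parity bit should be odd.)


Number of 1s in data: 6
Parity bit: 1

1


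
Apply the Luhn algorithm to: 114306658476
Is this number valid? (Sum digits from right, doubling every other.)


Luhn sum = 50
50 mod 10 = 0

Valid (Luhn sum mod 10 = 0)


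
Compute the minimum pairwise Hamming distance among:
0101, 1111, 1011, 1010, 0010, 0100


Comparing all pairs, minimum distance: 1
Can detect 0 errors, correct 0 errors

1


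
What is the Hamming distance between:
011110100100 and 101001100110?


XOR: 110111000010
Count of 1s: 6

6


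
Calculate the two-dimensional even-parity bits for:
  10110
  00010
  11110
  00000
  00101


Row parities: 11000
Column parities: 01111

Row P: 11000, Col P: 01111, Corner: 0


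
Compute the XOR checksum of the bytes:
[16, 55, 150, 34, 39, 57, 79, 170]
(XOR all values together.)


XOR chain: 16 ^ 55 ^ 150 ^ 34 ^ 39 ^ 57 ^ 79 ^ 170 = 104

104


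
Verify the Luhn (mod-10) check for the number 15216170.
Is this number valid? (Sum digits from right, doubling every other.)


Luhn sum = 21
21 mod 10 = 1

Invalid (Luhn sum mod 10 = 1)


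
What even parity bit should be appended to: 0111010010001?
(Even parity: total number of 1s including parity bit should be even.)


Number of 1s in data: 6
Parity bit: 0

0


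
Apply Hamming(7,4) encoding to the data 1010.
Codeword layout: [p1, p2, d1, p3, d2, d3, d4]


Parity bits: p1=1, p2=0, p3=1

1011010


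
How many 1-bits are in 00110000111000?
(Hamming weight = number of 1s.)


Counting 1s in 00110000111000

5


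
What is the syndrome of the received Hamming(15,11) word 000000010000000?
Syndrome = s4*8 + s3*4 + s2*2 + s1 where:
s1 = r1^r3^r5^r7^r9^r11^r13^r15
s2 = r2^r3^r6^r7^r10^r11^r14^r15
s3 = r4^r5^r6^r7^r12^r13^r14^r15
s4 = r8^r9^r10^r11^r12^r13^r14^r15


s1=0, s2=0, s3=0, s4=1

Syndrome = 8 (error at position 8)


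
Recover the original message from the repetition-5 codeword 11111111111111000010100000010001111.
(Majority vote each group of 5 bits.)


Groups: 11111, 11111, 11110, 00010, 10000, 00100, 01111
Majority votes: 1110001

1110001


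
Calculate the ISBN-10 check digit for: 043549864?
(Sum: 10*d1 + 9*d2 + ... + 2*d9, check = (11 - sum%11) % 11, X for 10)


Weighted sum: 222
222 mod 11 = 2

Check digit: 9


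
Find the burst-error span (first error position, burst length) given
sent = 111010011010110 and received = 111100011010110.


XOR: 000110000000000

Burst at position 3, length 2


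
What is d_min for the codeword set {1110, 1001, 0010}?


Comparing all pairs, minimum distance: 2
Can detect 1 errors, correct 0 errors

2


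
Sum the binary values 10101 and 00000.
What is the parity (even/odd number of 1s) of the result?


10101 = 21
00000 = 0
Sum = 21 = 10101
1s count = 3

odd parity (3 ones in 10101)


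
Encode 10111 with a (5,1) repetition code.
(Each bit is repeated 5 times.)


Each bit -> 5 copies

1111100000111111111111111


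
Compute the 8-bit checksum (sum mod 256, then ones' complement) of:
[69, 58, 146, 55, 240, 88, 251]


Sum = 907 mod 256 = 139
Complement = 116

116


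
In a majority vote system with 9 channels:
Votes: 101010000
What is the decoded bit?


Ones: 3 out of 9
Threshold: 5

0 (3/9 voted 1)


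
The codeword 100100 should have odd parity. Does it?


Number of 1s: 2

No, parity error (2 ones)


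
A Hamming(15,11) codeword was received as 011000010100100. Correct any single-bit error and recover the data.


Syndrome = 14: error at position 14

Data: 10000100110 (corrected bit 14)


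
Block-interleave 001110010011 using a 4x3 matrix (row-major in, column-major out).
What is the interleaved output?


Matrix:
  001
  110
  010
  011
Read columns: 010001111001

010001111001


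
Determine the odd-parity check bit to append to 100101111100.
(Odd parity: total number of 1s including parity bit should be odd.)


Number of 1s in data: 7
Parity bit: 0

0


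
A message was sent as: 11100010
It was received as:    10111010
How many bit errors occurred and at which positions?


XOR: 01011000

3 error(s) at position(s): 1, 3, 4


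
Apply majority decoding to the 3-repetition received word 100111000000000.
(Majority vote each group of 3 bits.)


Groups: 100, 111, 000, 000, 000
Majority votes: 01000

01000


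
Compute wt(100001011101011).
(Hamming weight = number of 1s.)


Counting 1s in 100001011101011

8


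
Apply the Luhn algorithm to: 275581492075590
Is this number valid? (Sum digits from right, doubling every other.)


Luhn sum = 60
60 mod 10 = 0

Valid (Luhn sum mod 10 = 0)


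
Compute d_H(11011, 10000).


XOR: 01011
Count of 1s: 3

3


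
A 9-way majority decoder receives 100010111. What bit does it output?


Ones: 5 out of 9
Threshold: 5

1 (5/9 voted 1)


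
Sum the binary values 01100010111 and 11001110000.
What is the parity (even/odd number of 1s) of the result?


01100010111 = 791
11001110000 = 1648
Sum = 2439 = 100110000111
1s count = 6

even parity (6 ones in 100110000111)


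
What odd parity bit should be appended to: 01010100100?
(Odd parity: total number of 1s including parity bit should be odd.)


Number of 1s in data: 4
Parity bit: 1

1


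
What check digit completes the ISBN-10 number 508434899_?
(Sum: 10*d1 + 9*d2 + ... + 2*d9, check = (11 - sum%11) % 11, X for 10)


Weighted sum: 257
257 mod 11 = 4

Check digit: 7


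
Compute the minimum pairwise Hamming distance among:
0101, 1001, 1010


Comparing all pairs, minimum distance: 2
Can detect 1 errors, correct 0 errors

2


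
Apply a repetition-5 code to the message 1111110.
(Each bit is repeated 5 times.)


Each bit -> 5 copies

11111111111111111111111111111100000


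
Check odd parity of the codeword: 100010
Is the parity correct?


Number of 1s: 2

No, parity error (2 ones)


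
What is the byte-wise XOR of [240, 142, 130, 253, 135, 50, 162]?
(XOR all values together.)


XOR chain: 240 ^ 142 ^ 130 ^ 253 ^ 135 ^ 50 ^ 162 = 22

22


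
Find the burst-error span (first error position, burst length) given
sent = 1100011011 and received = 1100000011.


XOR: 0000011000

Burst at position 5, length 2


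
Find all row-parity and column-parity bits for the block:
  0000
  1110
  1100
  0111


Row parities: 0101
Column parities: 0101

Row P: 0101, Col P: 0101, Corner: 0


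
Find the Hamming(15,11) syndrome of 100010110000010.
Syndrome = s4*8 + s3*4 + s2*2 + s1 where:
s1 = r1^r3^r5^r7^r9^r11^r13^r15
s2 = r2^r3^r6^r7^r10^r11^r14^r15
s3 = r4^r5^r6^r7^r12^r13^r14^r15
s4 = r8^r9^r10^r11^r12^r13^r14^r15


s1=1, s2=0, s3=1, s4=0

Syndrome = 5 (error at position 5)


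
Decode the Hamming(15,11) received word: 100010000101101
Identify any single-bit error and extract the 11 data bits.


Syndrome = 0: no error detected

Data: 01000101101 (no errors)


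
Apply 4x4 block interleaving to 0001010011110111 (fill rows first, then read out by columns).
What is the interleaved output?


Matrix:
  0001
  0100
  1111
  0111
Read columns: 0010011100111011

0010011100111011


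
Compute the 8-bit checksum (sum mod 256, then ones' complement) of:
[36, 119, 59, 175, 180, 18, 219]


Sum = 806 mod 256 = 38
Complement = 217

217


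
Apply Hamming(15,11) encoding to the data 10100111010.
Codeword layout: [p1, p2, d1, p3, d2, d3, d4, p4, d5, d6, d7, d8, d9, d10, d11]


Parity bits: p1=0, p2=1, p3=1, p4=0

011101000111010


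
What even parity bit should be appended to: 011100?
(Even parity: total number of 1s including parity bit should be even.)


Number of 1s in data: 3
Parity bit: 1

1


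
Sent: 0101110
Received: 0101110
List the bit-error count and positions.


XOR: 0000000

0 errors (received matches sent)


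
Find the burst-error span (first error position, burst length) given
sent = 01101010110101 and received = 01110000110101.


XOR: 00011010000000

Burst at position 3, length 4


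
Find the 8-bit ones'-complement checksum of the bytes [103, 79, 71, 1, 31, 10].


Sum = 295 mod 256 = 39
Complement = 216

216


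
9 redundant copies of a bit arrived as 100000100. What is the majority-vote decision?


Ones: 2 out of 9
Threshold: 5

0 (2/9 voted 1)


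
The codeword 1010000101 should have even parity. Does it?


Number of 1s: 4

Yes, parity is correct (4 ones)


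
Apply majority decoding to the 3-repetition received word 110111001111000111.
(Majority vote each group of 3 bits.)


Groups: 110, 111, 001, 111, 000, 111
Majority votes: 110101

110101


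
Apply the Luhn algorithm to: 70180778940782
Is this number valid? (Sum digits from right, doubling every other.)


Luhn sum = 64
64 mod 10 = 4

Invalid (Luhn sum mod 10 = 4)


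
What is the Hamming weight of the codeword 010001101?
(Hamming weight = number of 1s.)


Counting 1s in 010001101

4


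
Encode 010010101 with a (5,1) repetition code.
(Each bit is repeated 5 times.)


Each bit -> 5 copies

000001111100000000001111100000111110000011111


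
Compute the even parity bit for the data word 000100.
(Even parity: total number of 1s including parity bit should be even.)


Number of 1s in data: 1
Parity bit: 1

1


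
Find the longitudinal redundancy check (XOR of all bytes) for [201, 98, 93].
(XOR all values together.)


XOR chain: 201 ^ 98 ^ 93 = 246

246


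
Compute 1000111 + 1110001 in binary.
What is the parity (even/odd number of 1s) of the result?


1000111 = 71
1110001 = 113
Sum = 184 = 10111000
1s count = 4

even parity (4 ones in 10111000)


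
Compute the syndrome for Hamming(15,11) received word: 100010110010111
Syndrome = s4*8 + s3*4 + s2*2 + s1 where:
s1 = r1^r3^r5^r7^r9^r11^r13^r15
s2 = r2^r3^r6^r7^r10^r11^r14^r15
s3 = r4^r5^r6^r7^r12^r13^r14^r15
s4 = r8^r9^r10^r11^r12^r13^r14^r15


s1=0, s2=0, s3=1, s4=1

Syndrome = 12 (error at position 12)


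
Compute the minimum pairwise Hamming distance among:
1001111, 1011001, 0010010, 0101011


Comparing all pairs, minimum distance: 3
Can detect 2 errors, correct 1 errors

3


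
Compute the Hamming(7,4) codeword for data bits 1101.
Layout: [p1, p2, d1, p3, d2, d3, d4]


Parity bits: p1=1, p2=0, p3=0

1010101


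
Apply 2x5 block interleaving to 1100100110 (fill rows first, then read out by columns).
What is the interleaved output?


Matrix:
  11001
  00110
Read columns: 1010010110

1010010110


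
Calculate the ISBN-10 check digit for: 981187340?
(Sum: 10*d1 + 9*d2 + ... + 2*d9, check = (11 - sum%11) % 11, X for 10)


Weighted sum: 284
284 mod 11 = 9

Check digit: 2


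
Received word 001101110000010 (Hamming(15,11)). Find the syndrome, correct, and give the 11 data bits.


Syndrome = 0: no error detected

Data: 10110000010 (no errors)


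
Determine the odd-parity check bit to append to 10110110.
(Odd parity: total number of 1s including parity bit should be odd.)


Number of 1s in data: 5
Parity bit: 0

0


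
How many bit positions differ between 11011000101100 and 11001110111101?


XOR: 00010110010001
Count of 1s: 5

5


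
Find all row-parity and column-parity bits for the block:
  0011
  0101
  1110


Row parities: 001
Column parities: 1000

Row P: 001, Col P: 1000, Corner: 1


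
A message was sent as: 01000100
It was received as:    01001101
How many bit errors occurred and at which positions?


XOR: 00001001

2 error(s) at position(s): 4, 7


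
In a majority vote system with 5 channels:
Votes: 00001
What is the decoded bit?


Ones: 1 out of 5
Threshold: 3

0 (1/5 voted 1)


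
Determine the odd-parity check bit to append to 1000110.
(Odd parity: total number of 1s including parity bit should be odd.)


Number of 1s in data: 3
Parity bit: 0

0


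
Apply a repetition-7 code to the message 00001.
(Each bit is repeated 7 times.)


Each bit -> 7 copies

00000000000000000000000000001111111


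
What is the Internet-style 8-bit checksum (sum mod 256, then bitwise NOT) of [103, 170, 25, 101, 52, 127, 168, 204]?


Sum = 950 mod 256 = 182
Complement = 73

73


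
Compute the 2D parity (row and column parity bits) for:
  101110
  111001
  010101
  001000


Row parities: 0011
Column parities: 001010

Row P: 0011, Col P: 001010, Corner: 0


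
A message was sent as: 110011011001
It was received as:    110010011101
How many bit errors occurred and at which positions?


XOR: 000001000100

2 error(s) at position(s): 5, 9


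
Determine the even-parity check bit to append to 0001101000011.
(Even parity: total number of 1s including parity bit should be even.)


Number of 1s in data: 5
Parity bit: 1

1


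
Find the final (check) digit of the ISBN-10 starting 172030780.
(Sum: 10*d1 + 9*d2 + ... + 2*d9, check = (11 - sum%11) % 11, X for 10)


Weighted sum: 159
159 mod 11 = 5

Check digit: 6


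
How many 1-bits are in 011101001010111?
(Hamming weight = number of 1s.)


Counting 1s in 011101001010111

9


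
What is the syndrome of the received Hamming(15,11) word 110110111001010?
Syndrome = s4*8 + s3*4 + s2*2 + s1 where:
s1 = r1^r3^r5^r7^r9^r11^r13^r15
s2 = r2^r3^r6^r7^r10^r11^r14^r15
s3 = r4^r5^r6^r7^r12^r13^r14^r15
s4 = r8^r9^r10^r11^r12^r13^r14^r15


s1=0, s2=1, s3=1, s4=0

Syndrome = 6 (error at position 6)


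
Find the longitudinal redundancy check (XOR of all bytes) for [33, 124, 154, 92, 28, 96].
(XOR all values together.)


XOR chain: 33 ^ 124 ^ 154 ^ 92 ^ 28 ^ 96 = 231

231


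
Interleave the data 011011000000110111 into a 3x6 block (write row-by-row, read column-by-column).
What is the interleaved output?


Matrix:
  011011
  000000
  110111
Read columns: 001101100001101101

001101100001101101


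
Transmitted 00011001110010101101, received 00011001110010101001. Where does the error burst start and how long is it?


XOR: 00000000000000000100

Burst at position 17, length 1


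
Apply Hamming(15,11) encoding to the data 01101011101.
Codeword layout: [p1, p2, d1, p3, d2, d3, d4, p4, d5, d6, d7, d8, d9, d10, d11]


Parity bits: p1=1, p2=1, p3=1, p4=1

110111011011101


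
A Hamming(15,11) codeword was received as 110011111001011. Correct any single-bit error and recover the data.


Syndrome = 11: error at position 11

Data: 01111011011 (corrected bit 11)


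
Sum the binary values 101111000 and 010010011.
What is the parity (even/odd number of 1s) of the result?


101111000 = 376
010010011 = 147
Sum = 523 = 1000001011
1s count = 4

even parity (4 ones in 1000001011)


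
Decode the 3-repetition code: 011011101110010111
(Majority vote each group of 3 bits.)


Groups: 011, 011, 101, 110, 010, 111
Majority votes: 111101

111101


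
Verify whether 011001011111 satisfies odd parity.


Number of 1s: 8

No, parity error (8 ones)


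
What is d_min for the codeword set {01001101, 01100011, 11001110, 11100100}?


Comparing all pairs, minimum distance: 3
Can detect 2 errors, correct 1 errors

3


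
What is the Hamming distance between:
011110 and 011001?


XOR: 000111
Count of 1s: 3

3


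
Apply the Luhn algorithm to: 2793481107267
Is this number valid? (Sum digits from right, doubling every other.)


Luhn sum = 53
53 mod 10 = 3

Invalid (Luhn sum mod 10 = 3)


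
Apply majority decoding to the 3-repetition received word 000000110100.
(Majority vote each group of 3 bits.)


Groups: 000, 000, 110, 100
Majority votes: 0010

0010


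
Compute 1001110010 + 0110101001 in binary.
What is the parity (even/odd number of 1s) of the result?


1001110010 = 626
0110101001 = 425
Sum = 1051 = 10000011011
1s count = 5

odd parity (5 ones in 10000011011)


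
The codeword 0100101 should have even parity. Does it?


Number of 1s: 3

No, parity error (3 ones)


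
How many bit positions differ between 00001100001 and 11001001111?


XOR: 11000101110
Count of 1s: 6

6


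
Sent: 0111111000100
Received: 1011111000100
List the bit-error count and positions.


XOR: 1100000000000

2 error(s) at position(s): 0, 1


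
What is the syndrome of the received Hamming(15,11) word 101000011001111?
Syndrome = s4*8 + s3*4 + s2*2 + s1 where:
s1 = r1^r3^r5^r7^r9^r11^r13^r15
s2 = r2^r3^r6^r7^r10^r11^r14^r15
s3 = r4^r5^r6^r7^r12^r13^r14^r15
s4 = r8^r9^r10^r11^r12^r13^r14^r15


s1=1, s2=1, s3=0, s4=0

Syndrome = 3 (error at position 3)


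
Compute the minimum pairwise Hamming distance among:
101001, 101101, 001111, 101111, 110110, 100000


Comparing all pairs, minimum distance: 1
Can detect 0 errors, correct 0 errors

1


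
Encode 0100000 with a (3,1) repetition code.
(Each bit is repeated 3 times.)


Each bit -> 3 copies

000111000000000000000


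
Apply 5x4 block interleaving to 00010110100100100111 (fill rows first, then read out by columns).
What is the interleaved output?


Matrix:
  0001
  0110
  1001
  0010
  0111
Read columns: 00100010010101110101

00100010010101110101


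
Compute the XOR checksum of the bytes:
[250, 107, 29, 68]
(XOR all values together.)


XOR chain: 250 ^ 107 ^ 29 ^ 68 = 200

200


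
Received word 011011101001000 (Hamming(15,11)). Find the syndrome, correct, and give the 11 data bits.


Syndrome = 0: no error detected

Data: 11111001000 (no errors)


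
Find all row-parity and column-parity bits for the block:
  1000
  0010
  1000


Row parities: 111
Column parities: 0010

Row P: 111, Col P: 0010, Corner: 1


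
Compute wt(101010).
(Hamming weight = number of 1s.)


Counting 1s in 101010

3


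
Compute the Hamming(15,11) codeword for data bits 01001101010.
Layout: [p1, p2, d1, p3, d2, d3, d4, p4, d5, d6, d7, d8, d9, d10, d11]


Parity bits: p1=0, p2=0, p3=1, p4=0

000110001101010


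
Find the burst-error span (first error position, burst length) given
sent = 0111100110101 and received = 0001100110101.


XOR: 0110000000000

Burst at position 1, length 2


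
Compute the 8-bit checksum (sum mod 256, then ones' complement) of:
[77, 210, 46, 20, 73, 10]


Sum = 436 mod 256 = 180
Complement = 75

75


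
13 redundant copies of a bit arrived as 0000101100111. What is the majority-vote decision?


Ones: 6 out of 13
Threshold: 7

0 (6/13 voted 1)


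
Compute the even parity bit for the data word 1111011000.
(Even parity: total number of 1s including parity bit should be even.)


Number of 1s in data: 6
Parity bit: 0

0


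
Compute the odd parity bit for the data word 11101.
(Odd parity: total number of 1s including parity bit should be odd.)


Number of 1s in data: 4
Parity bit: 1

1


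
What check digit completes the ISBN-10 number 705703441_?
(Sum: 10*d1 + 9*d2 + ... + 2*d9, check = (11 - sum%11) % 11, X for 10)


Weighted sum: 204
204 mod 11 = 6

Check digit: 5


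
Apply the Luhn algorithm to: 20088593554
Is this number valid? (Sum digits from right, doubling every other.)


Luhn sum = 43
43 mod 10 = 3

Invalid (Luhn sum mod 10 = 3)


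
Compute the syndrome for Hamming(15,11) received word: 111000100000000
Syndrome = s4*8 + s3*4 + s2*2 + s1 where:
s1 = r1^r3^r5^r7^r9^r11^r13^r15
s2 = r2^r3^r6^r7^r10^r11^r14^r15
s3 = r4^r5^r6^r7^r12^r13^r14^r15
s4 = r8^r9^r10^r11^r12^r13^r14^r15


s1=1, s2=1, s3=1, s4=0

Syndrome = 7 (error at position 7)


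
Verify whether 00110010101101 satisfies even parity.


Number of 1s: 7

No, parity error (7 ones)


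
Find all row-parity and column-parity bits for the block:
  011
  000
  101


Row parities: 000
Column parities: 110

Row P: 000, Col P: 110, Corner: 0


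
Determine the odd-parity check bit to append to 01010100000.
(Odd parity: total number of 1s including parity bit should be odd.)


Number of 1s in data: 3
Parity bit: 0

0


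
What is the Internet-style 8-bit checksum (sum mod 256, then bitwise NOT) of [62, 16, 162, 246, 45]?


Sum = 531 mod 256 = 19
Complement = 236

236


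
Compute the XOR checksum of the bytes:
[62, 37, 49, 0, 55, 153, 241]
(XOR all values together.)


XOR chain: 62 ^ 37 ^ 49 ^ 0 ^ 55 ^ 153 ^ 241 = 117

117


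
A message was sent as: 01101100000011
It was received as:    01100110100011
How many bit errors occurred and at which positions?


XOR: 00001010100000

3 error(s) at position(s): 4, 6, 8


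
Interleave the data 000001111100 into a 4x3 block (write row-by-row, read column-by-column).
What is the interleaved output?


Matrix:
  000
  001
  111
  100
Read columns: 001100100110

001100100110


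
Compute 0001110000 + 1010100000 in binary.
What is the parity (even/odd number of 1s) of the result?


0001110000 = 112
1010100000 = 672
Sum = 784 = 1100010000
1s count = 3

odd parity (3 ones in 1100010000)


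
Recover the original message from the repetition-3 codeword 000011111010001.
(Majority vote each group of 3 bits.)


Groups: 000, 011, 111, 010, 001
Majority votes: 01100

01100


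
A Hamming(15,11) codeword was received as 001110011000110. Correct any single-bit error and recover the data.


Syndrome = 0: no error detected

Data: 11001000110 (no errors)


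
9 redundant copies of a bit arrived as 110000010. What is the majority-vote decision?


Ones: 3 out of 9
Threshold: 5

0 (3/9 voted 1)


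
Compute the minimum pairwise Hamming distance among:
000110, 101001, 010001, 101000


Comparing all pairs, minimum distance: 1
Can detect 0 errors, correct 0 errors

1


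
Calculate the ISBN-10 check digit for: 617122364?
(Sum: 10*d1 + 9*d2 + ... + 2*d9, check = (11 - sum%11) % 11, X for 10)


Weighted sum: 192
192 mod 11 = 5

Check digit: 6


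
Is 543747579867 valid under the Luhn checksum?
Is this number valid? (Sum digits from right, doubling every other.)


Luhn sum = 68
68 mod 10 = 8

Invalid (Luhn sum mod 10 = 8)


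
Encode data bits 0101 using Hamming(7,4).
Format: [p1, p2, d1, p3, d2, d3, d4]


Parity bits: p1=0, p2=1, p3=0

0100101


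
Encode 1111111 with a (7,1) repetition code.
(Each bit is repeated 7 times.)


Each bit -> 7 copies

1111111111111111111111111111111111111111111111111


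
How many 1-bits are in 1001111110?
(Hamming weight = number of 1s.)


Counting 1s in 1001111110

7


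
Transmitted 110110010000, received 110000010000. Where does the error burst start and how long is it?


XOR: 000110000000

Burst at position 3, length 2


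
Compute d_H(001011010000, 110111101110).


XOR: 111100111110
Count of 1s: 9

9


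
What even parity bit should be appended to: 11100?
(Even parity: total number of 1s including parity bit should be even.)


Number of 1s in data: 3
Parity bit: 1

1


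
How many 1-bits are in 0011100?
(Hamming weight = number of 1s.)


Counting 1s in 0011100

3


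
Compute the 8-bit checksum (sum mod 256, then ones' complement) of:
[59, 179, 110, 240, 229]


Sum = 817 mod 256 = 49
Complement = 206

206


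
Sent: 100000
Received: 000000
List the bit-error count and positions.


XOR: 100000

1 error(s) at position(s): 0


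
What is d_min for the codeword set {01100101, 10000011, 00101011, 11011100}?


Comparing all pairs, minimum distance: 3
Can detect 2 errors, correct 1 errors

3


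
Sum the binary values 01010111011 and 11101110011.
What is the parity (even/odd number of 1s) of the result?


01010111011 = 699
11101110011 = 1907
Sum = 2606 = 101000101110
1s count = 6

even parity (6 ones in 101000101110)


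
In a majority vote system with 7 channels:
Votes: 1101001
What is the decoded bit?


Ones: 4 out of 7
Threshold: 4

1 (4/7 voted 1)


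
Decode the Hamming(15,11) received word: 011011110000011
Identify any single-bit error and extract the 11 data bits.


Syndrome = 12: error at position 12

Data: 11110001011 (corrected bit 12)


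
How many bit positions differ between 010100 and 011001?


XOR: 001101
Count of 1s: 3

3


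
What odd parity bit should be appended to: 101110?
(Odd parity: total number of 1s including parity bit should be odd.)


Number of 1s in data: 4
Parity bit: 1

1


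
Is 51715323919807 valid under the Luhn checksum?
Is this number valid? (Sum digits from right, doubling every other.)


Luhn sum = 53
53 mod 10 = 3

Invalid (Luhn sum mod 10 = 3)


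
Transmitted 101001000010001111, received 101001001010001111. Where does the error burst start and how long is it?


XOR: 000000001000000000

Burst at position 8, length 1


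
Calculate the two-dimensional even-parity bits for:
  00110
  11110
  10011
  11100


Row parities: 0011
Column parities: 10111

Row P: 0011, Col P: 10111, Corner: 0


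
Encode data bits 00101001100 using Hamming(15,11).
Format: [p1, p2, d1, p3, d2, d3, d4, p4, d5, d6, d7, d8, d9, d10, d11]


Parity bits: p1=0, p2=1, p3=1, p4=1

010101011001100


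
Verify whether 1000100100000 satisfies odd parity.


Number of 1s: 3

Yes, parity is correct (3 ones)


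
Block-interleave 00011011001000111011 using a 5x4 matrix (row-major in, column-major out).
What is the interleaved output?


Matrix:
  0001
  1011
  0010
  0011
  1011
Read columns: 01001000000111111011

01001000000111111011


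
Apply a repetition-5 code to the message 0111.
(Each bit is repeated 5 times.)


Each bit -> 5 copies

00000111111111111111


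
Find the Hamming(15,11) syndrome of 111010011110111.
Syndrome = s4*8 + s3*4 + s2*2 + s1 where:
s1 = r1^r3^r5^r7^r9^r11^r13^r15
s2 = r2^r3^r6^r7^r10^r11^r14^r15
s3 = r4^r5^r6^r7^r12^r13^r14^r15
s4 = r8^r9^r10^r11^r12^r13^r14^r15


s1=1, s2=0, s3=0, s4=1

Syndrome = 9 (error at position 9)


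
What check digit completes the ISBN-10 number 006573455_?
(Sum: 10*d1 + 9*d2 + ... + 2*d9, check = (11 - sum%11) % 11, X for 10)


Weighted sum: 181
181 mod 11 = 5

Check digit: 6


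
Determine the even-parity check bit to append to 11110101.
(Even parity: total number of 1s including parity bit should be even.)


Number of 1s in data: 6
Parity bit: 0

0


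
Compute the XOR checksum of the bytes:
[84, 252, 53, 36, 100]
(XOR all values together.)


XOR chain: 84 ^ 252 ^ 53 ^ 36 ^ 100 = 221

221


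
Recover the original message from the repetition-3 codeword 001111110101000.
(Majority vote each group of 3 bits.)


Groups: 001, 111, 110, 101, 000
Majority votes: 01110

01110


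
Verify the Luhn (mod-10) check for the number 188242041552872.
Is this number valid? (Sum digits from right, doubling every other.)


Luhn sum = 62
62 mod 10 = 2

Invalid (Luhn sum mod 10 = 2)


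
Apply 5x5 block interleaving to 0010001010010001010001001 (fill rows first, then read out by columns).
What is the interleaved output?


Matrix:
  00100
  01010
  01000
  10100
  01001
Read columns: 0001001101100100100000001

0001001101100100100000001


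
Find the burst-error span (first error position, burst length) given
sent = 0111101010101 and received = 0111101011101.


XOR: 0000000001000

Burst at position 9, length 1


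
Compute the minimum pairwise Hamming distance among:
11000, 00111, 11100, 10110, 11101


Comparing all pairs, minimum distance: 1
Can detect 0 errors, correct 0 errors

1


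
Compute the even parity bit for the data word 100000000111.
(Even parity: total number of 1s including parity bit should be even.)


Number of 1s in data: 4
Parity bit: 0

0


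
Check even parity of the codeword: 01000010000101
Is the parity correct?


Number of 1s: 4

Yes, parity is correct (4 ones)


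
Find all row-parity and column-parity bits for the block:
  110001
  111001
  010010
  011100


Row parities: 1001
Column parities: 000110

Row P: 1001, Col P: 000110, Corner: 0


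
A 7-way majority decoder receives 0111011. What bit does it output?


Ones: 5 out of 7
Threshold: 4

1 (5/7 voted 1)


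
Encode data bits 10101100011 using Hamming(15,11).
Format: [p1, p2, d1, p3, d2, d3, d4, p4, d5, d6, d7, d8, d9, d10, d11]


Parity bits: p1=1, p2=1, p3=1, p4=0

111101001100011


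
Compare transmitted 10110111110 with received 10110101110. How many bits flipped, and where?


XOR: 00000010000

1 error(s) at position(s): 6


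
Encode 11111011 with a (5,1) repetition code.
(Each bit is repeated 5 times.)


Each bit -> 5 copies

1111111111111111111111111000001111111111


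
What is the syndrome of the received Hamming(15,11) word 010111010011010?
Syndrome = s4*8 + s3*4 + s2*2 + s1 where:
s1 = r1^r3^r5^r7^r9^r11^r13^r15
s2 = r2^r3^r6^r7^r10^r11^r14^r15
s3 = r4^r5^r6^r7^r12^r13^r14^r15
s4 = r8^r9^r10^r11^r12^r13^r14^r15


s1=0, s2=0, s3=1, s4=0

Syndrome = 4 (error at position 4)


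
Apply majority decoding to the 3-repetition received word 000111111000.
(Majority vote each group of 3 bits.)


Groups: 000, 111, 111, 000
Majority votes: 0110

0110


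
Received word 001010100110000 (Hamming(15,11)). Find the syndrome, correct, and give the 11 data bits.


Syndrome = 0: no error detected

Data: 11010110000 (no errors)


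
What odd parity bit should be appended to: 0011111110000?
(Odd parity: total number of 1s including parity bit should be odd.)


Number of 1s in data: 7
Parity bit: 0

0


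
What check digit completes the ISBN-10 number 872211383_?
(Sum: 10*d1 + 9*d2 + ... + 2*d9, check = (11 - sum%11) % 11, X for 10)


Weighted sum: 226
226 mod 11 = 6

Check digit: 5


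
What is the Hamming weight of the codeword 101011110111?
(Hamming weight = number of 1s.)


Counting 1s in 101011110111

9


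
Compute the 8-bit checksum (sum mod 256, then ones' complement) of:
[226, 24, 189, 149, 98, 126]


Sum = 812 mod 256 = 44
Complement = 211

211


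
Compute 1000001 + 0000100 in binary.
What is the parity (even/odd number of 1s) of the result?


1000001 = 65
0000100 = 4
Sum = 69 = 1000101
1s count = 3

odd parity (3 ones in 1000101)


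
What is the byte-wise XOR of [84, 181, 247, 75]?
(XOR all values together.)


XOR chain: 84 ^ 181 ^ 247 ^ 75 = 93

93


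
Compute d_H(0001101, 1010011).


XOR: 1011110
Count of 1s: 5

5


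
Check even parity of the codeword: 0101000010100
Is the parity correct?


Number of 1s: 4

Yes, parity is correct (4 ones)


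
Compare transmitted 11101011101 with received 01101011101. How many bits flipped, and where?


XOR: 10000000000

1 error(s) at position(s): 0


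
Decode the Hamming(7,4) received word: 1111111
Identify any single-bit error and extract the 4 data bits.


Syndrome = 0: no error detected

Data: 1111 (no errors)


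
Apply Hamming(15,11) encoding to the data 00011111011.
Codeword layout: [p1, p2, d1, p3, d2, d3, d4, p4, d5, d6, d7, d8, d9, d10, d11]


Parity bits: p1=0, p2=1, p3=0, p4=0

010000101111011


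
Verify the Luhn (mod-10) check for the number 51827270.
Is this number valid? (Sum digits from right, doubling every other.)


Luhn sum = 23
23 mod 10 = 3

Invalid (Luhn sum mod 10 = 3)


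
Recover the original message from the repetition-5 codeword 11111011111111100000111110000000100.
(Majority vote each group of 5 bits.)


Groups: 11111, 01111, 11111, 00000, 11111, 00000, 00100
Majority votes: 1110100

1110100


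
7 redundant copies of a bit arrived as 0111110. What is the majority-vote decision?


Ones: 5 out of 7
Threshold: 4

1 (5/7 voted 1)


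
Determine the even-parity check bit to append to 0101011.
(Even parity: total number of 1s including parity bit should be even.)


Number of 1s in data: 4
Parity bit: 0

0


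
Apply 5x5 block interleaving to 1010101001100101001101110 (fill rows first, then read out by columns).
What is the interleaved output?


Matrix:
  10101
  01001
  10010
  10011
  01110
Read columns: 1011001001100010011111010

1011001001100010011111010


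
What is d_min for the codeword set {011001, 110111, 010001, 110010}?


Comparing all pairs, minimum distance: 1
Can detect 0 errors, correct 0 errors

1


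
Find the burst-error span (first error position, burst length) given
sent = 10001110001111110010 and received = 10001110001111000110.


XOR: 00000000000000110100

Burst at position 14, length 4


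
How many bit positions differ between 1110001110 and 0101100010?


XOR: 1011101100
Count of 1s: 6

6


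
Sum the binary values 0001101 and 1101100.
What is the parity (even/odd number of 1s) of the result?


0001101 = 13
1101100 = 108
Sum = 121 = 1111001
1s count = 5

odd parity (5 ones in 1111001)


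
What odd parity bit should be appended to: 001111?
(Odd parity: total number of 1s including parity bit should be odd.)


Number of 1s in data: 4
Parity bit: 1

1


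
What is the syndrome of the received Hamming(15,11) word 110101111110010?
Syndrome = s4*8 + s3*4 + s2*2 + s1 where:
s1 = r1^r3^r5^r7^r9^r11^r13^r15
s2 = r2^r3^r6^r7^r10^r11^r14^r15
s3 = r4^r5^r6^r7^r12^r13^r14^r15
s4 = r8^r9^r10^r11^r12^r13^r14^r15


s1=0, s2=0, s3=0, s4=1

Syndrome = 8 (error at position 8)


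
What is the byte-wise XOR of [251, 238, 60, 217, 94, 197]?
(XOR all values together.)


XOR chain: 251 ^ 238 ^ 60 ^ 217 ^ 94 ^ 197 = 107

107


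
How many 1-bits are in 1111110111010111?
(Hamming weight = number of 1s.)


Counting 1s in 1111110111010111

13


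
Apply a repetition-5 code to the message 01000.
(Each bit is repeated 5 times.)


Each bit -> 5 copies

0000011111000000000000000


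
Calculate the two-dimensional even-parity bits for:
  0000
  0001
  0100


Row parities: 011
Column parities: 0101

Row P: 011, Col P: 0101, Corner: 0


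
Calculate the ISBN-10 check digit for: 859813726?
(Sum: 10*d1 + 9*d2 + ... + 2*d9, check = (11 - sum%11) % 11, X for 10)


Weighted sum: 320
320 mod 11 = 1

Check digit: X


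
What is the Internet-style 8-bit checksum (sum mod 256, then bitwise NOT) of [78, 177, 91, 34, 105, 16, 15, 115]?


Sum = 631 mod 256 = 119
Complement = 136

136


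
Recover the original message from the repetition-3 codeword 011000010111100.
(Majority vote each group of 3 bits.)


Groups: 011, 000, 010, 111, 100
Majority votes: 10010

10010


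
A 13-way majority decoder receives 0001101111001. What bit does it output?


Ones: 7 out of 13
Threshold: 7

1 (7/13 voted 1)


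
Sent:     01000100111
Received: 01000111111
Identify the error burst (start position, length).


XOR: 00000011000

Burst at position 6, length 2


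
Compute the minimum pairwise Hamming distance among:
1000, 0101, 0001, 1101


Comparing all pairs, minimum distance: 1
Can detect 0 errors, correct 0 errors

1


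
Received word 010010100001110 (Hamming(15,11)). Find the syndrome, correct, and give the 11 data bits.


Syndrome = 15: error at position 15

Data: 01010001111 (corrected bit 15)


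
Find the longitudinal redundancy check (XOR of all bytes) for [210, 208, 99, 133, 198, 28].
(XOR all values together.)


XOR chain: 210 ^ 208 ^ 99 ^ 133 ^ 198 ^ 28 = 62

62


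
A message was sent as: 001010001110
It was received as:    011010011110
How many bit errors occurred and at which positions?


XOR: 010000010000

2 error(s) at position(s): 1, 7


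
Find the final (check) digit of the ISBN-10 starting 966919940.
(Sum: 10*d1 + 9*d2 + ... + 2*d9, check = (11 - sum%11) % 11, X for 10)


Weighted sum: 354
354 mod 11 = 2

Check digit: 9


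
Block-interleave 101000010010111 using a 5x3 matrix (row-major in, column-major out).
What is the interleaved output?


Matrix:
  101
  000
  010
  010
  111
Read columns: 100010011110001

100010011110001


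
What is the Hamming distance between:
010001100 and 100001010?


XOR: 110000110
Count of 1s: 4

4


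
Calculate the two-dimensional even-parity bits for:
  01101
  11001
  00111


Row parities: 111
Column parities: 10011

Row P: 111, Col P: 10011, Corner: 1


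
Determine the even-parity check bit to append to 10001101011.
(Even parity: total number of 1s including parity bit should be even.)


Number of 1s in data: 6
Parity bit: 0

0


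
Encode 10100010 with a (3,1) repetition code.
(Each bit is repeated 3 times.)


Each bit -> 3 copies

111000111000000000111000


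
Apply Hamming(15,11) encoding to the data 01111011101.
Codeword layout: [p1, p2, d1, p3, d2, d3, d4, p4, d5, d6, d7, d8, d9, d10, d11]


Parity bits: p1=0, p2=0, p3=0, p4=1

000011111011101


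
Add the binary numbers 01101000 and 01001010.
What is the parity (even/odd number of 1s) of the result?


01101000 = 104
01001010 = 74
Sum = 178 = 10110010
1s count = 4

even parity (4 ones in 10110010)


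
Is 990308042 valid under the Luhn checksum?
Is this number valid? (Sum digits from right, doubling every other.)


Luhn sum = 41
41 mod 10 = 1

Invalid (Luhn sum mod 10 = 1)


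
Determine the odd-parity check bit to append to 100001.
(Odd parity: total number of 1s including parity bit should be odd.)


Number of 1s in data: 2
Parity bit: 1

1


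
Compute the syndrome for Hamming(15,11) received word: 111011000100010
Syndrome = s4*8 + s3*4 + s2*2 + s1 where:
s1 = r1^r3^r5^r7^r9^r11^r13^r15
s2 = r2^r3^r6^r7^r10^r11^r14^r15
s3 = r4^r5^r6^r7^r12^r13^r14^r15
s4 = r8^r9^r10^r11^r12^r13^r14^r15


s1=1, s2=1, s3=1, s4=0

Syndrome = 7 (error at position 7)


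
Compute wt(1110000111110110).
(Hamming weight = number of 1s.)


Counting 1s in 1110000111110110

10


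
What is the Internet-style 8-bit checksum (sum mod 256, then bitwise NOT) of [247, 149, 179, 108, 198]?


Sum = 881 mod 256 = 113
Complement = 142

142


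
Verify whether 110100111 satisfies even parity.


Number of 1s: 6

Yes, parity is correct (6 ones)


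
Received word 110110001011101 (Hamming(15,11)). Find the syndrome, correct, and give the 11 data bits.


Syndrome = 14: error at position 14

Data: 01001011111 (corrected bit 14)


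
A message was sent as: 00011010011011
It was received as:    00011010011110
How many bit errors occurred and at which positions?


XOR: 00000000000101

2 error(s) at position(s): 11, 13


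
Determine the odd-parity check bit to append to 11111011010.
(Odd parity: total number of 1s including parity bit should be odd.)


Number of 1s in data: 8
Parity bit: 1

1


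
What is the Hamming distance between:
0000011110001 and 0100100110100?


XOR: 0100111000101
Count of 1s: 6

6


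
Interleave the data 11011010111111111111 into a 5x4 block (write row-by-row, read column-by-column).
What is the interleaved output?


Matrix:
  1101
  1010
  1111
  1111
  1111
Read columns: 11111101110111110111

11111101110111110111


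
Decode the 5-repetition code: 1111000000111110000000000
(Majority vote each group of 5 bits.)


Groups: 11110, 00000, 11111, 00000, 00000
Majority votes: 10100

10100


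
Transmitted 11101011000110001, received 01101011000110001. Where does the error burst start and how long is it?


XOR: 10000000000000000

Burst at position 0, length 1


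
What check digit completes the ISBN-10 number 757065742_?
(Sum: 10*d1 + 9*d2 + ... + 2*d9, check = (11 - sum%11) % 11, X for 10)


Weighted sum: 276
276 mod 11 = 1

Check digit: X


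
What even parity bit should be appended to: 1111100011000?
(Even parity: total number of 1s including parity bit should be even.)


Number of 1s in data: 7
Parity bit: 1

1


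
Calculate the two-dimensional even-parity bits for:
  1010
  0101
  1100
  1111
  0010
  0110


Row parities: 000010
Column parities: 1000

Row P: 000010, Col P: 1000, Corner: 1
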